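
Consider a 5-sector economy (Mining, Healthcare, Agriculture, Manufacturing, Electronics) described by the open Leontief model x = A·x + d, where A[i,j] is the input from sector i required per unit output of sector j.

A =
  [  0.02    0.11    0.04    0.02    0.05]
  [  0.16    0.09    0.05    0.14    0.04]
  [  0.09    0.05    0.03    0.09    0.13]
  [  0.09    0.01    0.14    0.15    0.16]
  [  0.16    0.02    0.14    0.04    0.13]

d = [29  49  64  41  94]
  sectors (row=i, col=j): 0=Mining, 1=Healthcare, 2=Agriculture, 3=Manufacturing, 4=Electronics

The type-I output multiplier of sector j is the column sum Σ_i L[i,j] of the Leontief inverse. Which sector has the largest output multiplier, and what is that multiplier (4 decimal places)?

Electronics (1.9008)

Form M = I − A:
  [  0.98   -0.11   -0.04   -0.02   -0.05]
  [ -0.16    0.91   -0.05   -0.14   -0.04]
  [ -0.09   -0.05    0.97   -0.09   -0.13]
  [ -0.09   -0.01   -0.14    0.85   -0.16]
  [ -0.16   -0.02   -0.14   -0.04    0.87]
Leontief inverse L = M⁻¹:
  [  1.0693    0.1359    0.0726    0.0594    0.0895]
  [  0.2360    1.1388    0.1166    0.2112    0.1222]
  [  0.1604    0.0854    1.0918    0.1430    0.2026]
  [  0.1869    0.0545    0.2269    1.2267    0.2728]
  [  0.2365    0.0674    0.2022    0.0952    1.2138]
Total output x = L · d:
  x_0 = 1.0693·29 + 0.1359·49 + 0.0726·64 + 0.0594·41 + 0.0895·94 = 53.1618
  x_1 = 0.2360·29 + 1.1388·49 + 0.1166·64 + 0.2112·41 + 0.1222·94 = 90.2510
  x_2 = 0.1604·29 + 0.0854·49 + 1.0918·64 + 0.1430·41 + 0.2026·94 = 103.6189
  x_3 = 0.1869·29 + 0.0545·49 + 0.2269·64 + 1.2267·41 + 0.2728·94 = 98.5532
  x_4 = 0.2365·29 + 0.0674·49 + 0.2022·64 + 0.0952·41 + 1.2138·94 = 141.1031
Output multipliers (column sums of L):
  Mining: 1.8892
  Healthcare: 1.4821
  Agriculture: 1.7101
  Manufacturing: 1.7355
  Electronics: 1.9008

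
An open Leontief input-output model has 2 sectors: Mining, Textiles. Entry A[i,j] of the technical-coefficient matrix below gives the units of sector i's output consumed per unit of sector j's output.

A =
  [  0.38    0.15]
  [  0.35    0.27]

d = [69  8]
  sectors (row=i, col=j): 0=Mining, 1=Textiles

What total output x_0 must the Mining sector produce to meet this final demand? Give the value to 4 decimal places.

128.8928

Form M = I − A:
  [  0.62   -0.15]
  [ -0.35    0.73]
Leontief inverse L = M⁻¹:
  [  1.8245    0.3749]
  [  0.8748    1.5496]
Total output x = L · d:
  x_0 = 1.8245·69 + 0.3749·8 = 128.8928
  x_1 = 0.8748·69 + 1.5496·8 = 72.7568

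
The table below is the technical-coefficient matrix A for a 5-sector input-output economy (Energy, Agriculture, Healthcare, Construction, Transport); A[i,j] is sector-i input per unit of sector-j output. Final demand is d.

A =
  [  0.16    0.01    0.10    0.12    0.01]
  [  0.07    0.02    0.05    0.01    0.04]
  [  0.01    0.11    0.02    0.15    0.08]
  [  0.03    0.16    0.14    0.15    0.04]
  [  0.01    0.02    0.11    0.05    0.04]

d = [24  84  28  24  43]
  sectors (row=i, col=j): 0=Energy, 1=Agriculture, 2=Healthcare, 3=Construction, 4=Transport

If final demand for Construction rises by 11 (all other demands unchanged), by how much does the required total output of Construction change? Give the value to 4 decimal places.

Form M = I − A:
  [  0.84   -0.01   -0.10   -0.12   -0.01]
  [ -0.07    0.98   -0.05   -0.01   -0.04]
  [ -0.01   -0.11    0.98   -0.15   -0.08]
  [ -0.03   -0.16   -0.14    0.85   -0.04]
  [ -0.01   -0.02   -0.11   -0.05    0.96]
Leontief inverse L = M⁻¹:
  [  1.2053    0.0638    0.1591    0.2012    0.0369]
  [  0.0894    1.0373    0.0737    0.0409    0.0520]
  [  0.0342    0.1559    1.0725    0.2021    0.1046]
  [  0.0660    0.2256    0.2026    1.2288    0.0782]
  [  0.0218    0.0519    0.1366    0.0901    1.0592]
Total output x = L · d:
  x_0 = 1.2053·24 + 0.0638·84 + 0.1591·28 + 0.2012·24 + 0.0369·43 = 45.1504
  x_1 = 0.0894·24 + 1.0373·84 + 0.0737·28 + 0.0409·24 + 0.0520·43 = 94.5636
  x_2 = 0.0342·24 + 0.1559·84 + 1.0725·28 + 0.2021·24 + 0.1046·43 = 53.2917
  x_3 = 0.0660·24 + 0.2256·84 + 0.2026·28 + 1.2288·24 + 0.0782·43 = 59.0613
  x_4 = 0.0218·24 + 0.0519·84 + 0.1366·28 + 0.0901·24 + 1.0592·43 = 56.4145
Δx_3 = L[3,3] · Δd_3 = 1.2288 · 11 = 13.5167

13.5167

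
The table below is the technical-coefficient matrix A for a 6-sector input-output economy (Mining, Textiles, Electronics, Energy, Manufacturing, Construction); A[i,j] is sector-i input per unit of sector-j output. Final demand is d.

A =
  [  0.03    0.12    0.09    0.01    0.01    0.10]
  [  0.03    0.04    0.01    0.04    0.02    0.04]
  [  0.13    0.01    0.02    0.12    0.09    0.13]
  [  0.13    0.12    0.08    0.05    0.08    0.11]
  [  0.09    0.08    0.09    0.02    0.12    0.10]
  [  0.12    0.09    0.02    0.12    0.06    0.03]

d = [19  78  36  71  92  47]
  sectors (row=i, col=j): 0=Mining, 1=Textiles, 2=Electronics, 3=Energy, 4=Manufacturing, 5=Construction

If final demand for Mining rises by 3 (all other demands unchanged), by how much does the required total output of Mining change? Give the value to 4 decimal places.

3.2376

Form M = I − A:
  [  0.97   -0.12   -0.09   -0.01   -0.01   -0.10]
  [ -0.03    0.96   -0.01   -0.04   -0.02   -0.04]
  [ -0.13   -0.01    0.98   -0.12   -0.09   -0.13]
  [ -0.13   -0.12   -0.08    0.95   -0.08   -0.11]
  [ -0.09   -0.08   -0.09   -0.02    0.88   -0.10]
  [ -0.12   -0.09   -0.02   -0.12   -0.06    0.97]
Leontief inverse L = M⁻¹:
  [  1.0792    0.1593    0.1117    0.0511    0.0417    0.1429]
  [  0.0553    1.0650    0.0253    0.0574    0.0370    0.0633]
  [  0.2075    0.0893    1.0715    0.1699    0.1432    0.2027]
  [  0.2064    0.1937    0.1271    1.1052    0.1329    0.1853]
  [  0.1616    0.1441    0.1333    0.0707    1.1731    0.1694]
  [  0.1785    0.1532    0.0622    0.1563    0.1005    1.0921]
Total output x = L · d:
  x_0 = 1.0792·19 + 0.1593·78 + 0.1117·36 + 0.0511·71 + 0.0417·92 + 0.1429·47 = 51.1308
  x_1 = 0.0553·19 + 1.0650·78 + 0.0253·36 + 0.0574·71 + 0.0370·92 + 0.0633·47 = 95.4869
  x_2 = 0.2075·19 + 0.0893·78 + 1.0715·36 + 0.1699·71 + 0.1432·92 + 0.2027·47 = 84.2528
  x_3 = 0.2064·19 + 0.1937·78 + 0.1271·36 + 1.1052·71 + 0.1329·92 + 0.1853·47 = 123.0153
  x_4 = 0.1616·19 + 0.1441·78 + 0.1333·36 + 0.0707·71 + 1.1731·92 + 0.1694·47 = 140.0105
  x_5 = 0.1785·19 + 0.1532·78 + 0.0622·36 + 0.1563·71 + 0.1005·92 + 1.0921·47 = 89.2547
Δx_0 = L[0,0] · Δd_0 = 1.0792 · 3 = 3.2376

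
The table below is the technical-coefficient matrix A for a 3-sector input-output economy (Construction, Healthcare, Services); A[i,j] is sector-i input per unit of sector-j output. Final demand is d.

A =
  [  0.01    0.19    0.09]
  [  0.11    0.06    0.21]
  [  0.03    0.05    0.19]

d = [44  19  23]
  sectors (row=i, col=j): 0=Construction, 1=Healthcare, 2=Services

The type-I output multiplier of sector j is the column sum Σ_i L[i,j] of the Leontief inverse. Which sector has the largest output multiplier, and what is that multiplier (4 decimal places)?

Services (1.7335)

Form M = I − A:
  [  0.99   -0.19   -0.09]
  [ -0.11    0.94   -0.21]
  [ -0.03   -0.05    0.81]
Leontief inverse L = M⁻¹:
  [  1.0397    0.2193    0.1724]
  [  0.1321    1.1066    0.3016]
  [  0.0467    0.0764    1.2596]
Total output x = L · d:
  x_0 = 1.0397·44 + 0.2193·19 + 0.1724·23 = 53.8784
  x_1 = 0.1321·44 + 1.1066·19 + 0.3016·23 = 33.7728
  x_2 = 0.0467·44 + 0.0764·19 + 1.2596·23 = 32.4753
Output multipliers (column sums of L):
  Construction: 1.2184
  Healthcare: 1.4023
  Services: 1.7335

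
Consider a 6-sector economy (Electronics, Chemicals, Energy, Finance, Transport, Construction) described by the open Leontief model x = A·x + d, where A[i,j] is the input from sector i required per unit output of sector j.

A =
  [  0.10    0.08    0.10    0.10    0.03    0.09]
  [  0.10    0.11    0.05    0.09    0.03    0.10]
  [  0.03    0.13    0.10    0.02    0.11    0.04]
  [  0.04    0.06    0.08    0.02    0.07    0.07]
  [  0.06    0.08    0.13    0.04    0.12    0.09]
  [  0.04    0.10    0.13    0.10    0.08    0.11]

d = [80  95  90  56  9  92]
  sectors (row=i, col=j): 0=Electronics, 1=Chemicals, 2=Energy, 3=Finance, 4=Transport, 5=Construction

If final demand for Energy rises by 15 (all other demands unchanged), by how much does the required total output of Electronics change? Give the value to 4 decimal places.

Form M = I − A:
  [  0.90   -0.08   -0.10   -0.10   -0.03   -0.09]
  [ -0.10    0.89   -0.05   -0.09   -0.03   -0.10]
  [ -0.03   -0.13    0.90   -0.02   -0.11   -0.04]
  [ -0.04   -0.06   -0.08    0.98   -0.07   -0.07]
  [ -0.06   -0.08   -0.13   -0.04    0.88   -0.09]
  [ -0.04   -0.10   -0.13   -0.10   -0.08    0.89]
Leontief inverse L = M⁻¹:
  [  1.1573    0.1700    0.1902    0.1586    0.0968    0.1669]
  [  0.1581    1.1960    0.1362    0.1506    0.0913    0.1776]
  [  0.0823    0.2120    1.1788    0.0700    0.1728    0.1081]
  [  0.0794    0.1247    0.1454    1.0605    0.1208    0.1242]
  [  0.1194    0.1781    0.2299    0.0997    1.1988    0.1715]
  [  0.1015    0.2030    0.2331    0.1624    0.1612    1.1962]
Total output x = L · d:
  x_0 = 1.1573·80 + 0.1700·95 + 0.1902·90 + 0.1586·56 + 0.0968·9 + 0.1669·92 = 150.9544
  x_1 = 0.1581·80 + 1.1960·95 + 0.1362·90 + 0.1506·56 + 0.0913·9 + 0.1776·92 = 164.1242
  x_2 = 0.0823·80 + 0.2120·95 + 1.1788·90 + 0.0700·56 + 0.1728·9 + 0.1081·92 = 148.2350
  x_3 = 0.0794·80 + 0.1247·95 + 0.1454·90 + 1.0605·56 + 0.1208·9 + 0.1242·92 = 103.1879
  x_4 = 0.1194·80 + 0.1781·95 + 0.2299·90 + 0.0997·56 + 1.1988·9 + 0.1715·92 = 79.3099
  x_5 = 0.1015·80 + 0.2030·95 + 0.2331·90 + 0.1624·56 + 0.1612·9 + 1.1962·92 = 168.9716
Δx_0 = L[0,2] · Δd_2 = 0.1902 · 15 = 2.8533

2.8533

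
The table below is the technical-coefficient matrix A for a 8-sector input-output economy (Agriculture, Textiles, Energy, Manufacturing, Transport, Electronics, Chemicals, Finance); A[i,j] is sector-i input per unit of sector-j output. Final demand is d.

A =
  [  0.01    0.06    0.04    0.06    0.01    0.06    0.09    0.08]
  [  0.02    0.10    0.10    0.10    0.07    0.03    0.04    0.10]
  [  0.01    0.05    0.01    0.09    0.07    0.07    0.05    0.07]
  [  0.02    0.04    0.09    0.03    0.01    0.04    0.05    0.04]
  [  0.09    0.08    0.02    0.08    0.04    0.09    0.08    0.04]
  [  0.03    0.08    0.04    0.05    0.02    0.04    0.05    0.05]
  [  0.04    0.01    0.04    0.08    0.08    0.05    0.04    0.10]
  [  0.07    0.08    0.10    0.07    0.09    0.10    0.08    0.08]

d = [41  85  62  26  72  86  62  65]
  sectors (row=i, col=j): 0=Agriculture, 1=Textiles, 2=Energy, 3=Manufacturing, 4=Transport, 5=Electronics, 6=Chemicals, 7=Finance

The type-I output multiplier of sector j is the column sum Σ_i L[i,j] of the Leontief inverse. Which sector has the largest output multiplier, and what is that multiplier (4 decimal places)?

Form M = I − A:
  [  0.99   -0.06   -0.04   -0.06   -0.01   -0.06   -0.09   -0.08]
  [ -0.02    0.90   -0.10   -0.10   -0.07   -0.03   -0.04   -0.10]
  [ -0.01   -0.05    0.99   -0.09   -0.07   -0.07   -0.05   -0.07]
  [ -0.02   -0.04   -0.09    0.97   -0.01   -0.04   -0.05   -0.04]
  [ -0.09   -0.08   -0.02   -0.08    0.96   -0.09   -0.08   -0.04]
  [ -0.03   -0.08   -0.04   -0.05   -0.02    0.96   -0.05   -0.05]
  [ -0.04   -0.01   -0.04   -0.08   -0.08   -0.05    0.96   -0.10]
  [ -0.07   -0.08   -0.10   -0.07   -0.09   -0.10   -0.08    0.92]
Leontief inverse L = M⁻¹:
  [  1.0384    0.1067    0.0875    0.1139    0.0522    0.1054    0.1335    0.1360]
  [  0.0596    1.1683    0.1645    0.1757    0.1264    0.0948    0.1020    0.1741]
  [  0.0415    0.0999    1.0580    0.1427    0.1083    0.1167    0.0959    0.1226]
  [  0.0398    0.0759    0.1224    1.0728    0.0423    0.0754    0.0835    0.0827]
  [  0.1225    0.1391    0.0762    0.1448    1.0845    0.1435    0.1356    0.1076]
  [  0.0537    0.1232    0.0819    0.0983    0.0557    1.0791    0.0887    0.0993]
  [  0.0740    0.0616    0.0879    0.1355    0.1207    0.1029    1.0912    0.1552]
  [  0.1160    0.1587    0.1693    0.1577    0.1526    0.1750    0.1536    1.1669]
Total output x = L · d:
  x_0 = 1.0384·41 + 0.1067·85 + 0.0875·62 + 0.1139·26 + 0.0522·72 + 0.1054·86 + 0.1335·62 + 0.1360·65 = 89.9760
  x_1 = 0.0596·41 + 1.1683·85 + 0.1645·62 + 0.1757·26 + 0.1264·72 + 0.0948·86 + 0.1020·62 + 0.1741·65 = 151.4094
  x_2 = 0.0415·41 + 0.0999·85 + 1.0580·62 + 0.1427·26 + 0.1083·72 + 0.1167·86 + 0.0959·62 + 0.1226·65 = 111.2508
  x_3 = 0.0398·41 + 0.0759·85 + 0.1224·62 + 1.0728·26 + 0.0423·72 + 0.0754·86 + 0.0835·62 + 0.0827·65 = 63.6484
  x_4 = 0.1225·41 + 0.1391·85 + 0.0762·62 + 0.1448·26 + 1.0845·72 + 0.1435·86 + 0.1356·62 + 0.1076·65 = 131.1621
  x_5 = 0.0537·41 + 0.1232·85 + 0.0819·62 + 0.0983·26 + 0.0557·72 + 1.0791·86 + 0.0887·62 + 0.0993·65 = 129.0691
  x_6 = 0.0740·41 + 0.0616·85 + 0.0879·62 + 0.1355·26 + 0.1207·72 + 0.1029·86 + 1.0912·62 + 0.1552·65 = 112.5270
  x_7 = 0.1160·41 + 0.1587·85 + 0.1693·62 + 0.1577·26 + 0.1526·72 + 0.1750·86 + 0.1536·62 + 1.1669·65 = 144.2448
Output multipliers (column sums of L):
  Agriculture: 1.5455
  Textiles: 1.9333
  Energy: 1.8477
  Manufacturing: 2.0415
  Transport: 1.7428
  Electronics: 1.8929
  Chemicals: 1.8839
  Finance: 2.0443

Finance (2.0443)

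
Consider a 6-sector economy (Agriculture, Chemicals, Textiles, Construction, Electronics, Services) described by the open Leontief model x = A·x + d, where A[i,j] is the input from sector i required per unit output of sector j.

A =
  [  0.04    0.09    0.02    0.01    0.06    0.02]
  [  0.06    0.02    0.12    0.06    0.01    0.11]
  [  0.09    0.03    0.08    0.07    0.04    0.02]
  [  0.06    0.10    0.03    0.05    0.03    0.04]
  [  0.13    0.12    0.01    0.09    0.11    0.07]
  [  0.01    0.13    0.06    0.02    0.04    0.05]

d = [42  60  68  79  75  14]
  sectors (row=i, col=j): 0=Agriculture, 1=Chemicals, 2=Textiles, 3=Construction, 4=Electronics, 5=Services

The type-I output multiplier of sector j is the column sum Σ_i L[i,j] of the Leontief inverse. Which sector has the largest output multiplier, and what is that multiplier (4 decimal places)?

Form M = I − A:
  [  0.96   -0.09   -0.02   -0.01   -0.06   -0.02]
  [ -0.06    0.98   -0.12   -0.06   -0.01   -0.11]
  [ -0.09   -0.03    0.92   -0.07   -0.04   -0.02]
  [ -0.06   -0.10   -0.03    0.95   -0.03   -0.04]
  [ -0.13   -0.12   -0.01   -0.09    0.89   -0.07]
  [ -0.01   -0.13   -0.06   -0.02   -0.04    0.95]
Leontief inverse L = M⁻¹:
  [  1.0660    0.1177    0.0432    0.0302    0.0781    0.0440]
  [  0.0922    1.0643    0.1528    0.0855    0.0340    0.1345]
  [  0.1228    0.0681    1.1050    0.0940    0.0638    0.0424]
  [  0.0884    0.1344    0.0594    1.0725    0.0493    0.0675]
  [  0.1817    0.1878    0.0528    0.1291    1.1499    0.1168]
  [  0.0411    0.1619    0.0946    0.0460    0.0590    1.0805]
Total output x = L · d:
  x_0 = 1.0660·42 + 0.1177·60 + 0.0432·68 + 0.0302·79 + 0.0781·75 + 0.0440·14 = 63.6326
  x_1 = 0.0922·42 + 1.0643·60 + 0.1528·68 + 0.0855·79 + 0.0340·75 + 0.1345·14 = 89.2990
  x_2 = 0.1228·42 + 0.0681·60 + 1.1050·68 + 0.0940·79 + 0.0638·75 + 0.0424·14 = 97.1872
  x_3 = 0.0884·42 + 0.1344·60 + 0.0594·68 + 1.0725·79 + 0.0493·75 + 0.0675·14 = 105.1816
  x_4 = 0.1817·42 + 0.1878·60 + 0.0528·68 + 0.1291·79 + 1.1499·75 + 0.1168·14 = 120.5620
  x_5 = 0.0411·42 + 0.1619·60 + 0.0946·68 + 0.0460·79 + 0.0590·75 + 1.0805·14 = 41.0553
Output multipliers (column sums of L):
  Agriculture: 1.5921
  Chemicals: 1.7342
  Textiles: 1.5078
  Construction: 1.4572
  Electronics: 1.4341
  Services: 1.4857

Chemicals (1.7342)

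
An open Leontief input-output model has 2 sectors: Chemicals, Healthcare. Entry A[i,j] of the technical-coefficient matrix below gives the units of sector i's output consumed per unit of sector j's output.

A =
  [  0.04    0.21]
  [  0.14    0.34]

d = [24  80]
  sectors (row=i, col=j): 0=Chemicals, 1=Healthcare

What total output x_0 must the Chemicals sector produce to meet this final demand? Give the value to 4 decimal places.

54.0218

Form M = I − A:
  [  0.96   -0.21]
  [ -0.14    0.66]
Leontief inverse L = M⁻¹:
  [  1.0924    0.3476]
  [  0.2317    1.5889]
Total output x = L · d:
  x_0 = 1.0924·24 + 0.3476·80 = 54.0218
  x_1 = 0.2317·24 + 1.5889·80 = 132.6713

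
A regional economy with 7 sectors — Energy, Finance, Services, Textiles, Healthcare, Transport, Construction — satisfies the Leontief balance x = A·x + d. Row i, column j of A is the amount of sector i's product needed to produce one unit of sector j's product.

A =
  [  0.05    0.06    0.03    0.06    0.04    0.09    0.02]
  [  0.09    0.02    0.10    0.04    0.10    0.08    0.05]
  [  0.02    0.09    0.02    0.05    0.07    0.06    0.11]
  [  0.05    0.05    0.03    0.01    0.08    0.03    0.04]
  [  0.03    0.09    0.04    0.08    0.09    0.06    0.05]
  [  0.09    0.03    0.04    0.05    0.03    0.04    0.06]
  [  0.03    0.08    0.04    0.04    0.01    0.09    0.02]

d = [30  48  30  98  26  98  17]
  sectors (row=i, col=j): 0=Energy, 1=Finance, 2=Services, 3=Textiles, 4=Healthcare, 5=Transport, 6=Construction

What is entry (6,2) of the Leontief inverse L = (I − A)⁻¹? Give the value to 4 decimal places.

Form M = I − A:
  [  0.95   -0.06   -0.03   -0.06   -0.04   -0.09   -0.02]
  [ -0.09    0.98   -0.10   -0.04   -0.10   -0.08   -0.05]
  [ -0.02   -0.09    0.98   -0.05   -0.07   -0.06   -0.11]
  [ -0.05   -0.05   -0.03    0.99   -0.08   -0.03   -0.04]
  [ -0.03   -0.09   -0.04   -0.08    0.91   -0.06   -0.05]
  [ -0.09   -0.03   -0.04   -0.05   -0.03    0.96   -0.06]
  [ -0.03   -0.08   -0.04   -0.04   -0.01   -0.09    0.98]
Leontief inverse L = M⁻¹:
  [  1.0825    0.0902    0.0550    0.0862    0.0739    0.1242    0.0478]
  [  0.1279    1.0689    0.1303    0.0794    0.1453    0.1292    0.0903]
  [  0.0565    0.1291    1.0523    0.0816    0.1098    0.1045    0.1412]
  [  0.0744    0.0792    0.0516    1.0349    0.1097    0.0619    0.0630]
  [  0.0684    0.1312    0.0731    0.1137    1.1363    0.1045    0.0853]
  [  0.1176    0.0621    0.0620    0.0753    0.0598    1.0758    0.0845]
  [  0.0604    0.1056    0.0638    0.0628    0.0402    0.1210    1.0462]
Total output x = L · d:
  x_0 = 1.0825·30 + 0.0902·48 + 0.0550·30 + 0.0862·98 + 0.0739·26 + 0.1242·98 + 0.0478·17 = 61.8129
  x_1 = 0.1279·30 + 1.0689·48 + 0.1303·30 + 0.0794·98 + 0.1453·26 + 0.1292·98 + 0.0903·17 = 84.8220
  x_2 = 0.0565·30 + 0.1291·48 + 1.0523·30 + 0.0816·98 + 0.1098·26 + 0.1045·98 + 0.1412·17 = 62.9534
  x_3 = 0.0744·30 + 0.0792·48 + 0.0516·30 + 1.0349·98 + 0.1097·26 + 0.0619·98 + 0.0630·17 = 118.9944
  x_4 = 0.0684·30 + 0.1312·48 + 0.0731·30 + 0.1137·98 + 1.1363·26 + 0.1045·98 + 0.0853·17 = 62.9208
  x_5 = 0.1176·30 + 0.0621·48 + 0.0620·30 + 0.0753·98 + 0.0598·26 + 1.0758·98 + 0.0845·17 = 124.1681
  x_6 = 0.0604·30 + 0.1056·48 + 0.0638·30 + 0.0628·98 + 0.0402·26 + 0.1210·98 + 1.0462·17 = 45.6351

L[6,2] = 0.0638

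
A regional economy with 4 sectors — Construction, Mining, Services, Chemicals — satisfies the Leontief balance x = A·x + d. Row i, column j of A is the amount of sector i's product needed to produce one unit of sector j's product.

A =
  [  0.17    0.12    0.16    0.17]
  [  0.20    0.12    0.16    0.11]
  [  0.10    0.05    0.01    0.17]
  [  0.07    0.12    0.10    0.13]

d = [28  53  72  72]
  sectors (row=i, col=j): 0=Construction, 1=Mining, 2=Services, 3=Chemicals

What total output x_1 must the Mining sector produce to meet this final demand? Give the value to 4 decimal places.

116.6963

Form M = I − A:
  [  0.83   -0.12   -0.16   -0.17]
  [ -0.20    0.88   -0.16   -0.11]
  [ -0.10   -0.05    0.99   -0.17]
  [ -0.07   -0.12   -0.10    0.87]
Leontief inverse L = M⁻¹:
  [  1.3279    0.2448    0.2892    0.3469]
  [  0.3571    1.2399    0.2866    0.2826]
  [  0.1826    0.1225    1.0860    0.2634]
  [  0.1771    0.2048    0.1876    1.2466]
Total output x = L · d:
  x_0 = 1.3279·28 + 0.2448·53 + 0.2892·72 + 0.3469·72 = 95.9621
  x_1 = 0.3571·28 + 1.2399·53 + 0.2866·72 + 0.2826·72 = 116.6963
  x_2 = 0.1826·28 + 0.1225·53 + 1.0860·72 + 0.2634·72 = 108.7618
  x_3 = 0.1771·28 + 0.2048·53 + 0.1876·72 + 1.2466·72 = 119.0771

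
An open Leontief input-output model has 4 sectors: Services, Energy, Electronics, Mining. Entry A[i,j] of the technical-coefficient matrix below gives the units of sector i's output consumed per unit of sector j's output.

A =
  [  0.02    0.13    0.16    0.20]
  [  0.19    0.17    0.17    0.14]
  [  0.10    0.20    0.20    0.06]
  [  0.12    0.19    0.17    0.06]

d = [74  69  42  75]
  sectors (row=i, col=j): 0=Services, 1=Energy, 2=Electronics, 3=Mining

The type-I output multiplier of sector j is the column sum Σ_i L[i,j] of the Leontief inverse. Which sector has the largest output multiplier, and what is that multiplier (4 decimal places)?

Electronics (2.6613)

Form M = I − A:
  [  0.98   -0.13   -0.16   -0.20]
  [ -0.19    0.83   -0.17   -0.14]
  [ -0.10   -0.20    0.80   -0.06]
  [ -0.12   -0.19   -0.17    0.94]
Leontief inverse L = M⁻¹:
  [  1.1657    0.3472    0.3757    0.3237]
  [  0.3649    1.4434    0.4480    0.3212]
  [  0.2571    0.4354    1.4389    0.2114]
  [  0.2691    0.4148    0.3987    1.2083]
Total output x = L · d:
  x_0 = 1.1657·74 + 0.3472·69 + 0.3757·42 + 0.3237·75 = 150.2788
  x_1 = 0.3649·74 + 1.4434·69 + 0.4480·42 + 0.3212·75 = 169.5057
  x_2 = 0.2571·74 + 0.4354·69 + 1.4389·42 + 0.2114·75 = 125.3541
  x_3 = 0.2691·74 + 0.4148·69 + 0.3987·42 + 1.2083·75 = 155.9040
Output multipliers (column sums of L):
  Services: 2.0568
  Energy: 2.6409
  Electronics: 2.6613
  Mining: 2.0646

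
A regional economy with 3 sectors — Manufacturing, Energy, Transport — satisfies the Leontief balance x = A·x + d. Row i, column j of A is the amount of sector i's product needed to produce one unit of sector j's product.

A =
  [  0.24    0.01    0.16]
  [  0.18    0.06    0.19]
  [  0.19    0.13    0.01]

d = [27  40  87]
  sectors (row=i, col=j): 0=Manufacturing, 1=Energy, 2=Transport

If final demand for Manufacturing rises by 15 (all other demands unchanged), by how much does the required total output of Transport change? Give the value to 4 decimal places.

Form M = I − A:
  [  0.76   -0.01   -0.16]
  [ -0.18    0.94   -0.19]
  [ -0.19   -0.13    0.99]
Leontief inverse L = M⁻¹:
  [  1.3851    0.0469    0.2329]
  [  0.3277    1.1039    0.2648]
  [  0.3089    0.1540    1.0896]
Total output x = L · d:
  x_0 = 1.3851·27 + 0.0469·40 + 0.2329·87 = 59.5354
  x_1 = 0.3277·27 + 1.1039·40 + 0.2648·87 = 76.0442
  x_2 = 0.3089·27 + 0.1540·40 + 1.0896·87 = 109.2904
Δx_2 = L[2,0] · Δd_0 = 0.3089 · 15 = 4.6329

4.6329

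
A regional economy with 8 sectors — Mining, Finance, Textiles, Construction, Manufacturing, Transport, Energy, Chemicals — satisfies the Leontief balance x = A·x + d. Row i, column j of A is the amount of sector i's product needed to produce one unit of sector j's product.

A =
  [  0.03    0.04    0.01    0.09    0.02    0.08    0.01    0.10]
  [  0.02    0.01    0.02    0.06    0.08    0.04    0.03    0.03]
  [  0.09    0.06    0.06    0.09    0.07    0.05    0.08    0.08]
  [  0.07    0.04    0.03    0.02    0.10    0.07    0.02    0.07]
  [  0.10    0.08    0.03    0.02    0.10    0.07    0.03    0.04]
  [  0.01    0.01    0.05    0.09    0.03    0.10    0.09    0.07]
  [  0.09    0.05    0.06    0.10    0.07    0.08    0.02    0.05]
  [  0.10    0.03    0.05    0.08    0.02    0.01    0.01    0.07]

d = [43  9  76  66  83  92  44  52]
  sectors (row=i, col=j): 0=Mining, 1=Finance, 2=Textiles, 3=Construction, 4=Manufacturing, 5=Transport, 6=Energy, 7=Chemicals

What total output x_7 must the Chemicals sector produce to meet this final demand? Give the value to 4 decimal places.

88.3956

Form M = I − A:
  [  0.97   -0.04   -0.01   -0.09   -0.02   -0.08   -0.01   -0.10]
  [ -0.02    0.99   -0.02   -0.06   -0.08   -0.04   -0.03   -0.03]
  [ -0.09   -0.06    0.94   -0.09   -0.07   -0.05   -0.08   -0.08]
  [ -0.07   -0.04   -0.03    0.98   -0.10   -0.07   -0.02   -0.07]
  [ -0.10   -0.08   -0.03   -0.02    0.90   -0.07   -0.03   -0.04]
  [ -0.01   -0.01   -0.05   -0.09   -0.03    0.90   -0.09   -0.07]
  [ -0.09   -0.05   -0.06   -0.10   -0.07   -0.08    0.98   -0.05]
  [ -0.10   -0.03   -0.05   -0.08   -0.02   -0.01   -0.01    0.93]
Leontief inverse L = M⁻¹:
  [  1.0698    0.0624    0.0347    0.1323    0.0564    0.1190    0.0325    0.1431]
  [  0.0549    1.0327    0.0394    0.0910    0.1138    0.0739    0.0482    0.0625]
  [  0.1557    0.1011    1.0980    0.1580    0.1313    0.1135    0.1135    0.1466]
  [  0.1160    0.0698    0.0567    1.0684    0.1420    0.1161    0.0460    0.1173]
  [  0.1475    0.1122    0.0581    0.0739    1.1478    0.1226    0.0585    0.0918]
  [  0.0631    0.0414    0.0843    0.1460    0.0785    1.1529    0.1213    0.1230]
  [  0.1453    0.0859    0.0929    0.1589    0.1247    0.1388    1.0530    0.1108]
  [  0.1406    0.0552    0.0721    0.1224    0.0559    0.0478    0.0290    1.1151]
Total output x = L · d:
  x_0 = 1.0698·43 + 0.0624·9 + 0.0347·76 + 0.1323·66 + 0.0564·83 + 0.1190·92 + 0.0325·44 + 0.1431·52 = 82.4333
  x_1 = 0.0549·43 + 1.0327·9 + 0.0394·76 + 0.0910·66 + 0.1138·83 + 0.0739·92 + 0.0482·44 + 0.0625·52 = 42.2670
  x_2 = 0.1557·43 + 0.1011·9 + 1.0980·76 + 0.1580·66 + 0.1313·83 + 0.1135·92 + 0.1135·44 + 0.1466·52 = 135.4371
  x_3 = 0.1160·43 + 0.0698·9 + 0.0567·76 + 1.0684·66 + 0.1420·83 + 0.1161·92 + 0.0460·44 + 0.1173·52 = 111.0219
  x_4 = 0.1475·43 + 0.1122·9 + 0.0581·76 + 0.0739·66 + 1.1478·83 + 0.1226·92 + 0.0585·44 + 0.0918·52 = 130.5316
  x_5 = 0.0631·43 + 0.0414·9 + 0.0843·76 + 0.1460·66 + 0.0785·83 + 1.1529·92 + 0.1213·44 + 0.1230·52 = 143.4394
  x_6 = 0.1453·43 + 0.0859·9 + 0.0929·76 + 0.1589·66 + 0.1247·83 + 0.1388·92 + 1.0530·44 + 0.1108·52 = 99.7887
  x_7 = 0.1406·43 + 0.0552·9 + 0.0721·76 + 0.1224·66 + 0.0559·83 + 0.0478·92 + 0.0290·44 + 1.1151·52 = 88.3956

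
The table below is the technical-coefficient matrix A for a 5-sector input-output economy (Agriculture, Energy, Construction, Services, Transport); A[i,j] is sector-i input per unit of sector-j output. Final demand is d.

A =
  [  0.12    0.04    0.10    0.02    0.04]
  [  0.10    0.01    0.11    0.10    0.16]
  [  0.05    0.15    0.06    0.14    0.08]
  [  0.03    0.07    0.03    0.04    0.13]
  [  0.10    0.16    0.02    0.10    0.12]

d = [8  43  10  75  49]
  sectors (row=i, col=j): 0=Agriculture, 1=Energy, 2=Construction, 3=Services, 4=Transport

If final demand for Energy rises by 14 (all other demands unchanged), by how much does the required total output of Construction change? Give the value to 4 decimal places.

Form M = I − A:
  [  0.88   -0.04   -0.10   -0.02   -0.04]
  [ -0.10    0.99   -0.11   -0.10   -0.16]
  [ -0.05   -0.15    0.94   -0.14   -0.08]
  [ -0.03   -0.07   -0.03    0.96   -0.13]
  [ -0.10   -0.16   -0.02   -0.10    0.88]
Leontief inverse L = M⁻¹:
  [  1.1666    0.0872    0.1383    0.0630    0.0908]
  [  0.1664    1.0917    0.1559    0.1654    0.2447]
  [  0.1147    0.2160    1.1116    0.2053    0.1759]
  [  0.0757    0.1198    0.0608    1.0845    0.1910]
  [  0.1740    0.2269    0.0762    0.1651    1.2169]
Total output x = L · d:
  x_0 = 1.1666·8 + 0.0872·43 + 0.1383·10 + 0.0630·75 + 0.0908·49 = 23.6374
  x_1 = 0.1664·8 + 1.0917·43 + 0.1559·10 + 0.1654·75 + 0.2447·49 = 74.2267
  x_2 = 0.1147·8 + 0.2160·43 + 1.1116·10 + 0.2053·75 + 0.1759·49 = 45.3381
  x_3 = 0.0757·8 + 0.1198·43 + 0.0608·10 + 1.0845·75 + 0.1910·49 = 97.0575
  x_4 = 0.1740·8 + 0.2269·43 + 0.0762·10 + 0.1651·75 + 1.2169·49 = 83.9233
Δx_2 = L[2,1] · Δd_1 = 0.2160 · 14 = 3.0240

3.0240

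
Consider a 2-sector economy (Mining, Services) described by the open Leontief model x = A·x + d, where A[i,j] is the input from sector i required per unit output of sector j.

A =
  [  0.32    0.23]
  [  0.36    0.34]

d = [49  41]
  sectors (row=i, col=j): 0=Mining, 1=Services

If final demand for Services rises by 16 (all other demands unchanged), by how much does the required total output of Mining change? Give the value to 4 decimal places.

10.0546

Form M = I − A:
  [  0.68   -0.23]
  [ -0.36    0.66]
Leontief inverse L = M⁻¹:
  [  1.8033    0.6284]
  [  0.9836    1.8579]
Total output x = L · d:
  x_0 = 1.8033·49 + 0.6284·41 = 114.1257
  x_1 = 0.9836·49 + 1.8579·41 = 124.3716
Δx_0 = L[0,1] · Δd_1 = 0.6284 · 16 = 10.0546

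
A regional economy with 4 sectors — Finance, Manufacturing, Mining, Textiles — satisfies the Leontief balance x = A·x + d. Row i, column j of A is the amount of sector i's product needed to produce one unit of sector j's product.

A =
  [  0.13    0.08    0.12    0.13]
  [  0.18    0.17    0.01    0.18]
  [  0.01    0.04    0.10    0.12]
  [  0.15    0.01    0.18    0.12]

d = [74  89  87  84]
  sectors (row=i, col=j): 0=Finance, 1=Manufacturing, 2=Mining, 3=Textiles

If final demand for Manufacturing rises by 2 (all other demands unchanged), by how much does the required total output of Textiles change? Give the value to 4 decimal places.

Form M = I − A:
  [  0.87   -0.08   -0.12   -0.13]
  [ -0.18    0.83   -0.01   -0.18]
  [ -0.01   -0.04    0.90   -0.12]
  [ -0.15   -0.01   -0.18    0.88]
Leontief inverse L = M⁻¹:
  [  1.2195    0.1306    0.2112    0.2357]
  [  0.3136    1.2446    0.1191    0.3171]
  [  0.0572    0.0633    1.1552    0.1789]
  [  0.2231    0.0494    0.2736    1.2167]
Total output x = L · d:
  x_0 = 1.2195·74 + 0.1306·89 + 0.2112·87 + 0.2357·84 = 140.0301
  x_1 = 0.3136·74 + 1.2446·89 + 0.1191·87 + 0.3171·84 = 170.9696
  x_2 = 0.0572·74 + 0.0633·89 + 1.1552·87 + 0.1789·84 = 125.4103
  x_3 = 0.2231·74 + 0.0494·89 + 0.2736·87 + 1.2167·84 = 146.9183
Δx_3 = L[3,1] · Δd_1 = 0.0494 · 2 = 0.0987

0.0987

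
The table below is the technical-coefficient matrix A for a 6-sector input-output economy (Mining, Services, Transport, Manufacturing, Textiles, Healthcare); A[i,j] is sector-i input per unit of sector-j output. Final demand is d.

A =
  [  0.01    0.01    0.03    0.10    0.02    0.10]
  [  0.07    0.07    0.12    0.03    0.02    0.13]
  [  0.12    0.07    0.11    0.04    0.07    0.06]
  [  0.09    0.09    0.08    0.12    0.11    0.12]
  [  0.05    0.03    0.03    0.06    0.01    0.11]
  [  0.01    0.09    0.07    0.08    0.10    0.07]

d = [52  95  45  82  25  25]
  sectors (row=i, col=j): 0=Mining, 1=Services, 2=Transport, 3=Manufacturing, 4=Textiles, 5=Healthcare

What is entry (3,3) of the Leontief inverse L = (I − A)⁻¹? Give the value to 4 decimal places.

L[3,3] = 1.1980

Form M = I − A:
  [  0.99   -0.01   -0.03   -0.10   -0.02   -0.10]
  [ -0.07    0.93   -0.12   -0.03   -0.02   -0.13]
  [ -0.12   -0.07    0.89   -0.04   -0.07   -0.06]
  [ -0.09   -0.09   -0.08    0.88   -0.11   -0.12]
  [ -0.05   -0.03   -0.03   -0.06    0.99   -0.11]
  [ -0.01   -0.09   -0.07   -0.08   -0.10    0.93]
Leontief inverse L = M⁻¹:
  [  1.0386    0.0459    0.0673    0.1399    0.0571    0.1472]
  [  0.1138    1.1194    0.1800    0.0819    0.0668    0.1988]
  [  0.1655    0.1156    1.1678    0.0958    0.1125    0.1350]
  [  0.1500    0.1566    0.1572    1.1980    0.1730    0.2232]
  [  0.0762    0.0646    0.0679    0.0995    1.0448    0.1580]
  [  0.0557    0.1379    0.1269    0.1304    0.1428    1.1424]
Total output x = L · d:
  x_0 = 1.0386·52 + 0.0459·95 + 0.0673·45 + 0.1399·82 + 0.0571·25 + 0.1472·25 = 77.9721
  x_1 = 0.1138·52 + 1.1194·95 + 0.1800·45 + 0.0819·82 + 0.0668·25 + 0.1988·25 = 133.7132
  x_2 = 0.1655·52 + 0.1156·95 + 1.1678·45 + 0.0958·82 + 0.1125·25 + 0.1350·25 = 86.1807
  x_3 = 0.1500·52 + 0.1566·95 + 0.1572·45 + 1.1980·82 + 0.1730·25 + 0.2232·25 = 137.8887
  x_4 = 0.0762·52 + 0.0646·95 + 0.0679·45 + 0.0995·82 + 1.0448·25 + 0.1580·25 = 51.3812
  x_5 = 0.0557·52 + 0.1379·95 + 0.1269·45 + 0.1304·82 + 0.1428·25 + 1.1424·25 = 64.5331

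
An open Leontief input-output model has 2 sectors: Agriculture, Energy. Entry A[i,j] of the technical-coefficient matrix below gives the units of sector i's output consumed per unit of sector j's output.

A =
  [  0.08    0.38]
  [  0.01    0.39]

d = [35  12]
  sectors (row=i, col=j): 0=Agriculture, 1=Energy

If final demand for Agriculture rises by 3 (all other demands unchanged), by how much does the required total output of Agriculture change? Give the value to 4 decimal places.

3.2831

Form M = I − A:
  [  0.92   -0.38]
  [ -0.01    0.61]
Leontief inverse L = M⁻¹:
  [  1.0944    0.6817]
  [  0.0179    1.6505]
Total output x = L · d:
  x_0 = 1.0944·35 + 0.6817·12 = 46.4837
  x_1 = 0.0179·35 + 1.6505·12 = 20.4342
Δx_0 = L[0,0] · Δd_0 = 1.0944 · 3 = 3.2831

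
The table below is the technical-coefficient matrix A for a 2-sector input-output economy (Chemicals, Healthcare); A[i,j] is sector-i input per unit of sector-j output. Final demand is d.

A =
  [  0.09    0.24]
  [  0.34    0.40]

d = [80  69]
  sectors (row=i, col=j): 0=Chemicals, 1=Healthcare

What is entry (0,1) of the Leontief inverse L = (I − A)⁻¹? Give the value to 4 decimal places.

L[0,1] = 0.5168

Form M = I − A:
  [  0.91   -0.24]
  [ -0.34    0.60]
Leontief inverse L = M⁻¹:
  [  1.2920    0.5168]
  [  0.7321    1.9595]
Total output x = L · d:
  x_0 = 1.2920·80 + 0.5168·69 = 139.0181
  x_1 = 0.7321·80 + 1.9595·69 = 193.7769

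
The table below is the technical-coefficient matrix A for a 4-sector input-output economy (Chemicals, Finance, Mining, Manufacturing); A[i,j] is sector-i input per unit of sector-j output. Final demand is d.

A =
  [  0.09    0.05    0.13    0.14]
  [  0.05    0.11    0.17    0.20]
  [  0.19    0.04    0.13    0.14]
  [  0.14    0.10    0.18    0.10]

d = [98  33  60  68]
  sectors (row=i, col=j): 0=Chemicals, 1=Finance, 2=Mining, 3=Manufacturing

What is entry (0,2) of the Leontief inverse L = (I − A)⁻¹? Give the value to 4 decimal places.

L[0,2] = 0.2508

Form M = I − A:
  [  0.91   -0.05   -0.13   -0.14]
  [ -0.05    0.89   -0.17   -0.20]
  [ -0.19   -0.04    0.87   -0.14]
  [ -0.14   -0.10   -0.18    0.90]
Leontief inverse L = M⁻¹:
  [  1.1954    0.1064    0.2508    0.2486]
  [  0.1875    1.1877    0.3314    0.3447]
  [  0.3130    0.1051    1.2726    0.2700]
  [  0.2694    0.1695    0.3304    1.2421]
Total output x = L · d:
  x_0 = 1.1954·98 + 0.1064·33 + 0.2508·60 + 0.2486·68 = 152.6105
  x_1 = 0.1875·98 + 1.1877·33 + 0.3314·60 + 0.3447·68 = 100.8907
  x_2 = 0.3130·98 + 0.1051·33 + 1.2726·60 + 0.2700·68 = 128.8626
  x_3 = 0.2694·98 + 0.1695·33 + 0.3304·60 + 1.2421·68 = 136.2776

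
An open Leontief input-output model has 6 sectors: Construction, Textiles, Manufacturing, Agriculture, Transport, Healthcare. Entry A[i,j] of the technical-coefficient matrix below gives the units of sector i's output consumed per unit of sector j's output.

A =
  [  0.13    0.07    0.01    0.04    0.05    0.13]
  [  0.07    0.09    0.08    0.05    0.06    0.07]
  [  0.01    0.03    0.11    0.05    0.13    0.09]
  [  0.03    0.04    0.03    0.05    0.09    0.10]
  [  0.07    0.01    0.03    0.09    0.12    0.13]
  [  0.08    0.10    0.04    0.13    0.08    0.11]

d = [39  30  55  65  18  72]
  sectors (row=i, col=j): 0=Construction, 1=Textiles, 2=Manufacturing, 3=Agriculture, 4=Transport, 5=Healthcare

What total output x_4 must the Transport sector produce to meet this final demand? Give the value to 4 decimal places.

57.4314

Form M = I − A:
  [  0.87   -0.07   -0.01   -0.04   -0.05   -0.13]
  [ -0.07    0.91   -0.08   -0.05   -0.06   -0.07]
  [ -0.01   -0.03    0.89   -0.05   -0.13   -0.09]
  [ -0.03   -0.04   -0.03    0.95   -0.09   -0.10]
  [ -0.07   -0.01   -0.03   -0.09    0.88   -0.13]
  [ -0.08   -0.10   -0.04   -0.13   -0.08    0.89]
Leontief inverse L = M⁻¹:
  [  1.1919    0.1223    0.0412    0.0988    0.1118    0.2153]
  [  0.1199    1.1342    0.1177    0.1032    0.1256    0.1486]
  [  0.0546    0.0680    1.1486    0.1091    0.2042    0.1716]
  [  0.0717    0.0757    0.0571    1.0992    0.1453    0.1669]
  [  0.1268    0.0559    0.0618    0.1547    1.1924    0.2207]
  [  0.1449    0.1576    0.0824    0.1999    0.1617    1.2116]
Total output x = L · d:
  x_0 = 1.1919·39 + 0.1223·30 + 0.0412·55 + 0.0988·65 + 0.1118·18 + 0.2153·72 = 76.3597
  x_1 = 0.1199·39 + 1.1342·30 + 0.1177·55 + 0.1032·65 + 0.1256·18 + 0.1486·72 = 64.8417
  x_2 = 0.0546·39 + 0.0680·30 + 1.1486·55 + 0.1091·65 + 0.2042·18 + 0.1716·72 = 90.4648
  x_3 = 0.0717·39 + 0.0757·30 + 0.0571·55 + 1.0992·65 + 0.1453·18 + 0.1669·72 = 94.2864
  x_4 = 0.1268·39 + 0.0559·30 + 0.0618·55 + 0.1547·65 + 1.1924·18 + 0.2207·72 = 57.4314
  x_5 = 0.1449·39 + 0.1576·30 + 0.0824·55 + 0.1999·65 + 0.1617·18 + 1.2116·72 = 118.0486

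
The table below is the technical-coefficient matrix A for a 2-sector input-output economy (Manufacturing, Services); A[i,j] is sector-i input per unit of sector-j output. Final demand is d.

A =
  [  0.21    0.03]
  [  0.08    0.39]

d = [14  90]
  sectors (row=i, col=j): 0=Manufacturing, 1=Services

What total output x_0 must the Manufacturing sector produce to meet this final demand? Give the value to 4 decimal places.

23.4411

Form M = I − A:
  [  0.79   -0.03]
  [ -0.08    0.61]
Leontief inverse L = M⁻¹:
  [  1.2722    0.0626]
  [  0.1668    1.6475]
Total output x = L · d:
  x_0 = 1.2722·14 + 0.0626·90 = 23.4411
  x_1 = 0.1668·14 + 1.6475·90 = 150.6152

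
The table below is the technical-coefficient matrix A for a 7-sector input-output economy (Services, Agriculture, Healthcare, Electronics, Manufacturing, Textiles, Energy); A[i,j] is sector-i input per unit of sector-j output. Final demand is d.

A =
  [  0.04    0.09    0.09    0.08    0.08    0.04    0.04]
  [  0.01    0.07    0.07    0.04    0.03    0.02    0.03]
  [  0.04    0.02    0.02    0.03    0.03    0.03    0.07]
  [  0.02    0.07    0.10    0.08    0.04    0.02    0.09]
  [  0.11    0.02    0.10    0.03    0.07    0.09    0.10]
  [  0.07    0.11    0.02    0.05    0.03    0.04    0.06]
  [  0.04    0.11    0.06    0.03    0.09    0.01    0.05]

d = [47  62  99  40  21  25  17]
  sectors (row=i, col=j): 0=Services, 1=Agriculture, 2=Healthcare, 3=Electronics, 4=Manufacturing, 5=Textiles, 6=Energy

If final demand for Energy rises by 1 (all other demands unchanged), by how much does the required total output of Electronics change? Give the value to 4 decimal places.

0.1315

Form M = I − A:
  [  0.96   -0.09   -0.09   -0.08   -0.08   -0.04   -0.04]
  [ -0.01    0.93   -0.07   -0.04   -0.03   -0.02   -0.03]
  [ -0.04   -0.02    0.98   -0.03   -0.03   -0.03   -0.07]
  [ -0.02   -0.07   -0.10    0.92   -0.04   -0.02   -0.09]
  [ -0.11   -0.02   -0.10   -0.03    0.93   -0.09   -0.10]
  [ -0.07   -0.11   -0.02   -0.05   -0.03    0.96   -0.06]
  [ -0.04   -0.11   -0.06   -0.03   -0.09   -0.01    0.95]
Leontief inverse L = M⁻¹:
  [  1.0730    0.1360    0.1385    0.1140    0.1166    0.0661    0.0869]
  [  0.0271    1.0960    0.0959    0.0584    0.0498    0.0334    0.0557]
  [  0.0582    0.0491    1.0462    0.0484    0.0529    0.0431    0.0940]
  [  0.0471    0.1130    0.1420    1.1095    0.0740    0.0402    0.1315]
  [  0.1518    0.0795    0.1525    0.0696    1.1174    0.1205    0.1520]
  [  0.0941    0.1542    0.0615    0.0795    0.0618    1.0591    0.0943]
  [  0.0689    0.1484    0.1026    0.0571    0.1229    0.0332    1.0882]
Total output x = L · d:
  x_0 = 1.0730·47 + 0.1360·62 + 0.1385·99 + 0.1140·40 + 0.1166·21 + 0.0661·25 + 0.0869·17 = 82.7082
  x_1 = 0.0271·47 + 1.0960·62 + 0.0959·99 + 0.0584·40 + 0.0498·21 + 0.0334·25 + 0.0557·17 = 83.8790
  x_2 = 0.0582·47 + 0.0491·62 + 1.0462·99 + 0.0484·40 + 0.0529·21 + 0.0431·25 + 0.0940·17 = 115.0853
  x_3 = 0.0471·47 + 0.1130·62 + 0.1420·99 + 1.1095·40 + 0.0740·21 + 0.0402·25 + 0.1315·17 = 72.4542
  x_4 = 0.1518·47 + 0.0795·62 + 0.1525·99 + 0.0696·40 + 1.1174·21 + 0.1205·25 + 0.1520·17 = 59.0029
  x_5 = 0.0941·47 + 0.1542·62 + 0.0615·99 + 0.0795·40 + 0.0618·21 + 1.0591·25 + 0.0943·17 = 52.6231
  x_6 = 0.0689·47 + 0.1484·62 + 0.1026·99 + 0.0571·40 + 0.1229·21 + 0.0332·25 + 1.0882·17 = 46.7897
Δx_3 = L[3,6] · Δd_6 = 0.1315 · 1 = 0.1315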